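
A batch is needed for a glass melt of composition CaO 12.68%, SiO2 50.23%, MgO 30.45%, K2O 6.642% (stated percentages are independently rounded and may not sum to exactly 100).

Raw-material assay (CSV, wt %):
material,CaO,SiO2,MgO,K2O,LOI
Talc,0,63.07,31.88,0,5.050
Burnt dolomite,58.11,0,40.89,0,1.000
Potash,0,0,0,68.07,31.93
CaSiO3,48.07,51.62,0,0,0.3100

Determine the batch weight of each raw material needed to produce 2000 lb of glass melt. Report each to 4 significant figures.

Batch per 2000 lb glass melt:
  Talc: 1487 lb
  Burnt dolomite: 329.8 lb
  Potash: 195.2 lb
  CaSiO3: 128.9 lb
Total batch = 2141 lb; LOI loss = 141.1 lb; yield = 93.41%

Working values appear, with 4-significant-figure rounding, between the steps — the whole derivation carries full float precision at each step. Every reported result carries a single rounding — the derived quantities (the yield, net glass mass, totals, ignition loss, the four compositions) are recomputed using the weight values on 2000 lb of glass at full precision as written in either problem or answer.
Oxide-by-oxide targets in 2000 lb glass melt:
  CaO: 12.68% × 2000 = 253.6 lb
  SiO2: 50.23% × 2000 = 1005 lb
  MgO: 30.45% × 2000 = 609.0 lb
  K2O: 6.642% × 2000 = 132.8 lb
Oxide-by-oxide audit on the weights just shown, on the stated basis (oxide sums agree with the targets given rounding of the digits):
  CaO: 329.8·0.5811 + 128.9·0.4807 = 253.6 lb (target 253.6 lb)
  SiO2: 1487·0.6307 + 128.9·0.5162 = 1004 lb (target 1005 lb)
  MgO: 1487·0.3188 + 329.8·0.4089 = 608.9 lb (target 609.0 lb)
  K2O: 195.2·0.6807 = 132.9 lb (target 132.8 lb)
The glass-mass cross-check: net batch after ignition = 2000 lb (the Σ of target masses is 2000 lb; stated basis 2000 lb — rounding explains the deltas).
Batch grand total — Σ batch = 2141 lb; loss to ignition Σ batch·LOI = 141.1 lb; as yield: glass ÷ batch → 93.41%.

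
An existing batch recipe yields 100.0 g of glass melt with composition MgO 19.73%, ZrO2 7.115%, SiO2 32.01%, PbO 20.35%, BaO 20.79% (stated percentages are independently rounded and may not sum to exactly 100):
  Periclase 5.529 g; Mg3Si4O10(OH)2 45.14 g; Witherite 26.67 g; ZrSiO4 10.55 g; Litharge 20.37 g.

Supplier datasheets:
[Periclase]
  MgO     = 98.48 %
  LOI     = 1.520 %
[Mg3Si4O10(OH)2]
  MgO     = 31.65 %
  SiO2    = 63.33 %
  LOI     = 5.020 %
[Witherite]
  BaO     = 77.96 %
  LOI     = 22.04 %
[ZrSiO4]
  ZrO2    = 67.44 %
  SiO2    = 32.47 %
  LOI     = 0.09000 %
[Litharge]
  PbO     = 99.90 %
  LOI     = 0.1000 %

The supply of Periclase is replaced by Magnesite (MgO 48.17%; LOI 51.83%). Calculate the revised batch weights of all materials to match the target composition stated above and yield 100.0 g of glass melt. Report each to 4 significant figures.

The intermediate values are rounded off to 4 significant digits wherever printed. Exact precision is held at each step — each reported value is rounded a single time — all derived quantities are rebuilt at full precision (yield, the totals, glass mass, LOI, five oxide percentages) using the weight values on 100.0 g of glass, as given in problem or answer.
Target oxide masses per 100.0 g glass melt:
  MgO: 19.73% × 100.0 = 19.73 g
  ZrO2: 7.115% × 100.0 = 7.115 g
  SiO2: 32.01% × 100.0 = 32.01 g
  PbO: 20.35% × 100.0 = 20.35 g
  BaO: 20.79% × 100.0 = 20.79 g
Balance tally, oxide-wise, on the weights just shown, relative to the basis at hand (sum by sum, the targets are met once rounding is allowed for):
  MgO: 11.30·0.4817 + 45.14·0.3165 = 19.73 g (target 19.73 g)
  ZrO2: 10.55·0.6744 = 7.115 g (target 7.115 g)
  SiO2: 45.14·0.6333 + 10.55·0.3247 = 32.01 g (target 32.01 g)
  PbO: 20.37·0.9990 = 20.35 g (target 20.35 g)
  BaO: 26.67·0.7796 = 20.79 g (target 20.79 g)
Consistency of the glass mass: batch Σ − ignition loss = 100.0 g (the targets, summed, come to 100.0 g; basis as stated: 100.0 g — differing by rounding only).
Batch total: Σ batch = 114.0 g; ignition loss, Σ(batch × LOI) = 14.03 g; yield = glass ÷ total batch = 87.70%.

Revised batch per 100.0 g glass melt:
  Magnesite: 11.30 g
  Mg3Si4O10(OH)2: 45.14 g
  Witherite: 26.67 g
  ZrSiO4: 10.55 g
  Litharge: 20.37 g
Total batch = 114.0 g; LOI loss = 14.03 g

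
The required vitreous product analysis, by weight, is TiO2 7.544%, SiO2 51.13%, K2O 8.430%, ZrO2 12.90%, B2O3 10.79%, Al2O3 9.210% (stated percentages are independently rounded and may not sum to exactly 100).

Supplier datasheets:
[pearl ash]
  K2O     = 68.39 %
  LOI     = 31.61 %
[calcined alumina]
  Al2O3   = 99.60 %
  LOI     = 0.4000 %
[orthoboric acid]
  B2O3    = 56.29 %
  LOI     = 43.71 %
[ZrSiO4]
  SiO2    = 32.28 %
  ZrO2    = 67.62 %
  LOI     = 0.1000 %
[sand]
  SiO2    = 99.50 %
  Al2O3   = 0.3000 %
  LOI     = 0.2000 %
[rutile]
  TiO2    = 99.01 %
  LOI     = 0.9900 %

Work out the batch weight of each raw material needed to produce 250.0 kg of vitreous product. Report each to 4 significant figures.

All internal work maintains full float precision from start to finish; the intermediate values appear rounded off to 4 significant figures as written; every reported value takes a single rounding. Derived quantities are rebuilt from the batch weights per 250.0 kg of glass in full float precision (totals, ignition loss, the six compositions, glass mass, yield) as set out in the problem or the answer.
The oxide mass targets at 250.0 kg vitreous product:
  TiO2: 7.544% × 250.0 = 18.86 kg
  SiO2: 51.13% × 250.0 = 127.8 kg
  K2O: 8.430% × 250.0 = 21.08 kg
  ZrO2: 12.90% × 250.0 = 32.25 kg
  B2O3: 10.79% × 250.0 = 26.98 kg
  Al2O3: 9.210% × 250.0 = 23.02 kg
Checking each oxide sum given the weights on record, relative to the basis at hand (target by target, the sums agree given rounding of the digits):
  TiO2: 19.05·0.9901 = 18.86 kg (target 18.86 kg)
  SiO2: 47.69·0.3228 + 113.0·0.9950 = 127.8 kg (target 127.8 kg)
  K2O: 30.82·0.6839 = 21.08 kg (target 21.08 kg)
  ZrO2: 47.69·0.6762 = 32.25 kg (target 32.25 kg)
  B2O3: 47.92·0.5629 = 26.97 kg (target 26.98 kg)
  Al2O3: 22.78·0.9960 + 113.0·0.003000 = 23.03 kg (target 23.02 kg)
Glass mass check: total batch − LOI = 250.0 kg (per-oxide target masses sum to 250.0 kg; the stated basis being 250.0 kg — rounding explains the deltas).
Whole-batch sum: Σ batch = 281.3 kg; LOI removed, Σ of batch·LOI: 31.24 kg; yield = glass ÷ total batch = 88.89%.

Batch per 250.0 kg vitreous product:
  pearl ash: 30.82 kg
  calcined alumina: 22.78 kg
  orthoboric acid: 47.92 kg
  ZrSiO4: 47.69 kg
  sand: 113.0 kg
  rutile: 19.05 kg
Total batch = 281.3 kg; LOI loss = 31.24 kg; yield = 88.89%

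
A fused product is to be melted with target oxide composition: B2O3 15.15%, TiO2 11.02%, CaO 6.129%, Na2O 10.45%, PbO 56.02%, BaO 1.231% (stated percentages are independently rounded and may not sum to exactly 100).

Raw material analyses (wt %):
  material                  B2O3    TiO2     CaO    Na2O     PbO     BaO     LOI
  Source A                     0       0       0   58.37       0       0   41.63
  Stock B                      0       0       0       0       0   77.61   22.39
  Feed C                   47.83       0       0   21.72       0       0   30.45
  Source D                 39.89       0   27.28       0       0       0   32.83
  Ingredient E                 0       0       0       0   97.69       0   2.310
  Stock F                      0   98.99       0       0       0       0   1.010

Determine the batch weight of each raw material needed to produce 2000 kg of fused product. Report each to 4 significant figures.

Each numeric step maintains exact precision in all steps — working values are displayed (rounded to four significant figures) as written; each reported result is rounded exactly once; the derived quantities are computed in full precision (net glass mass, six oxide percentages, the totals, yield, LOI) starting from the weights at 2000 kg of glass as quoted within question or answer.
Per-oxide target masses for 2000 kg fused product:
  B2O3: 15.15% × 2000 = 303.0 kg
  TiO2: 11.02% × 2000 = 220.4 kg
  CaO: 6.129% × 2000 = 122.6 kg
  Na2O: 10.45% × 2000 = 209.0 kg
  PbO: 56.02% × 2000 = 1120 kg
  BaO: 1.231% × 2000 = 24.62 kg
Oxide-by-oxide audit per the reported batch figures, at the basis given (each sum matches its target mass within answer rounding):
  B2O3: 258.7·0.4783 + 449.3·0.3989 = 303.0 kg (target 303.0 kg)
  TiO2: 222.6·0.9899 = 220.4 kg (target 220.4 kg)
  CaO: 449.3·0.2728 = 122.6 kg (target 122.6 kg)
  Na2O: 261.8·0.5837 + 258.7·0.2172 = 209.0 kg (target 209.0 kg)
  PbO: 1147·0.9769 = 1121 kg (target 1120 kg)
  BaO: 31.72·0.7761 = 24.62 kg (target 24.62 kg)
Mass balance on the glass: batch total minus LOI = 2000 kg (oxide target masses add up to 2000 kg; basis as stated: 2000 kg — deltas are rounding alone).
Batch grand total — Σ batch = 2371 kg; ignition loss, Σ(batch × LOI) = 371.1 kg; yield: glass divided by total = 84.35%.

Batch per 2000 kg fused product:
  Source A: 261.8 kg
  Stock B: 31.72 kg
  Feed C: 258.7 kg
  Source D: 449.3 kg
  Ingredient E: 1147 kg
  Stock F: 222.6 kg
Total batch = 2371 kg; LOI loss = 371.1 kg; yield = 84.35%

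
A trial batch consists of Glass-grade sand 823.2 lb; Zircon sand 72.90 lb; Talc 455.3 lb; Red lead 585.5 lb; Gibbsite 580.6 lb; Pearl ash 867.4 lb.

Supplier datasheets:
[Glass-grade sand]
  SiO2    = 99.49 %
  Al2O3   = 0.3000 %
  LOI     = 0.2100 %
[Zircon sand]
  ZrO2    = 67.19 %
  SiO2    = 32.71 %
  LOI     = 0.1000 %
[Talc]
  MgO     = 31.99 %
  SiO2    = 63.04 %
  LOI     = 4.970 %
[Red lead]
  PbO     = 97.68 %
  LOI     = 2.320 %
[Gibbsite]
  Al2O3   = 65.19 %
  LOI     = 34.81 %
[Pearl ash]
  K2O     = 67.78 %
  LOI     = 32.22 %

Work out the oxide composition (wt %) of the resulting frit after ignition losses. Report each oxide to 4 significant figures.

In-progress results appear rounded to 4 significant digits between the steps. Full float precision is carried from start to finish. Every reported number is rounded exactly once — all derived quantities are recomputed from the batch weights for 2865 lb of glass in full float precision (net glass mass, totals, LOI, the yield, the six compositions), precisely as stated by the problem or answer text.
Oxide masses out of the charge:
  ZrO2: 72.90·0.6719 = 48.98 lb
  MgO: 455.3·0.3199 = 145.7 lb
  SiO2: 823.2·0.9949 + 72.90·0.3271 + 455.3·0.6304 = 1130 lb
  Al2O3: 823.2·0.003000 + 580.6·0.6519 = 381.0 lb
  K2O: 867.4·0.6778 = 587.9 lb
  PbO: 585.5·0.9768 = 571.9 lb
LOI: 823.2·0.002100 + 72.90·0.001000 + 455.3·0.04970 + 585.5·0.02320 + 580.6·0.3481 + 867.4·0.3222 = 519.6 lb
The glass mass, total less LOI, = 3385 − 519.6 = 2865 lb (= Σ oxide masses)
percent by weight: oxide/glass ×100

Glass mass = 2865 lb (batch 3385 − LOI 519.6).
Composition: ZrO2 1.709%, MgO 5.083%, SiO2 39.43%, Al2O3 13.30%, K2O 20.52%, PbO 19.96%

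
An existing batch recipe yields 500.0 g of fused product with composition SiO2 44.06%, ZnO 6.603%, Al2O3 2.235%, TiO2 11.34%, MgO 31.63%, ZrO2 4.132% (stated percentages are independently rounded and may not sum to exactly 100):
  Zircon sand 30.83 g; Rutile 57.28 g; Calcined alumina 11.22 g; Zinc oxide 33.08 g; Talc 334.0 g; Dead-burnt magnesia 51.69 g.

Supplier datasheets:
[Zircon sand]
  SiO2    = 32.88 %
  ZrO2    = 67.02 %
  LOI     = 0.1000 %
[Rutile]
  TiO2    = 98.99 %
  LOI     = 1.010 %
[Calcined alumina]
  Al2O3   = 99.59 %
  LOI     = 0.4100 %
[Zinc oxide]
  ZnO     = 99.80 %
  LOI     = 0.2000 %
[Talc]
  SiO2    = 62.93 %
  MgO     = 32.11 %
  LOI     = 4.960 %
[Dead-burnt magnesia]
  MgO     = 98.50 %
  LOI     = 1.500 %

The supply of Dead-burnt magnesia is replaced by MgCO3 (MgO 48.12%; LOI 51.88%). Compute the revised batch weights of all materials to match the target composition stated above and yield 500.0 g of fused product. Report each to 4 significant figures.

Revised batch per 500.0 g fused product:
  Zircon sand: 30.83 g
  Rutile: 57.28 g
  Calcined alumina: 11.22 g
  Zinc oxide: 33.08 g
  Talc: 334.0 g
  MgCO3: 105.8 g
Total batch = 572.2 g; LOI loss = 72.18 g

The intermediate values are shown rounded to four significant digits within the worked lines; the working math keeps full float precision from start to finish — exactly one rounding goes into each reported result. Derived quantities are rebuilt from the batch weights at 500.0 g of glass at full precision (the totals, six oxide percentages, ignition loss, yield, net glass mass), precisely as stated by question or answer.
The oxide mass targets at 500.0 g fused product:
  SiO2: 44.06% × 500.0 = 220.3 g
  ZnO: 6.603% × 500.0 = 33.02 g
  Al2O3: 2.235% × 500.0 = 11.18 g
  TiO2: 11.34% × 500.0 = 56.70 g
  MgO: 31.63% × 500.0 = 158.2 g
  ZrO2: 4.132% × 500.0 = 20.66 g
Oxide-by-oxide audit applying the batch weights above, for the quoted basis mass (oxide sums agree with the targets within answer rounding):
  SiO2: 30.83·0.3288 + 334.0·0.6293 = 220.3 g (target 220.3 g)
  ZnO: 33.08·0.9980 = 33.01 g (target 33.02 g)
  Al2O3: 11.22·0.9959 = 11.17 g (target 11.18 g)
  TiO2: 57.28·0.9899 = 56.70 g (target 56.70 g)
  MgO: 334.0·0.3211 + 105.8·0.4812 = 158.2 g (target 158.2 g)
  ZrO2: 30.83·0.6702 = 20.66 g (target 20.66 g)
The glass-mass cross-check: the batch minus its LOI: 500.0 g (per-oxide target masses sum to 500.0 g; versus the stated basis of 500.0 g — rounding explains the deltas).
Whole-batch sum: Σ batch = 572.2 g; LOI loss = Σ batch·LOI = 72.18 g; the yield ratio, glass ÷ batch: 87.39%.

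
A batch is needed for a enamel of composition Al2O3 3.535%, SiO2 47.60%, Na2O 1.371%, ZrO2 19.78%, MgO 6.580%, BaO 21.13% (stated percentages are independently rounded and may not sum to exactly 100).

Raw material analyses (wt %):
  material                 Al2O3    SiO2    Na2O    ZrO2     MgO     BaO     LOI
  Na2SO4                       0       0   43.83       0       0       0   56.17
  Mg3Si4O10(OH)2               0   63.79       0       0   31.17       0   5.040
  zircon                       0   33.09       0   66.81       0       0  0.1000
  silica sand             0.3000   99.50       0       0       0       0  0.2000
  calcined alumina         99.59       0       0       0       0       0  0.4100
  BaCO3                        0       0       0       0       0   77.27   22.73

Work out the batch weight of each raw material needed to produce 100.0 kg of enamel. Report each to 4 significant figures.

All arithmetic maintains full float precision end to end; mid-chain values are displayed, rounded to 4 significant figures, in the printout — exactly one rounding goes into every reported number. The derived quantities are rebuilt in full float precision (the totals, glass mass, six oxide percentages, ignition loss, the yield) using the weight values at 100.0 kg of glass as they appear in either problem or answer.
Oxide-by-oxide targets in 100.0 kg enamel:
  Al2O3: 3.535% × 100.0 = 3.535 kg
  SiO2: 47.60% × 100.0 = 47.60 kg
  Na2O: 1.371% × 100.0 = 1.371 kg
  ZrO2: 19.78% × 100.0 = 19.78 kg
  MgO: 6.580% × 100.0 = 6.580 kg
  BaO: 21.13% × 100.0 = 21.13 kg
Balance tally, oxide-wise, on the weights just shown, on the stated basis (sums match the target masses exact up to rounding of places):
  Al2O3: 24.46·0.003000 + 3.476·0.9959 = 3.535 kg (target 3.535 kg)
  SiO2: 21.11·0.6379 + 29.61·0.3309 + 24.46·0.9950 = 47.60 kg (target 47.60 kg)
  Na2O: 3.128·0.4383 = 1.371 kg (target 1.371 kg)
  ZrO2: 29.61·0.6681 = 19.78 kg (target 19.78 kg)
  MgO: 21.11·0.3117 = 6.580 kg (target 6.580 kg)
  BaO: 27.35·0.7727 = 21.13 kg (target 21.13 kg)
Glass-mass sanity pass: total batch − LOI = 100.0 kg (summing oxide targets gives 100.0 kg; stated basis 100.0 kg — deltas are rounding alone).
Batch total: Σ batch = 109.1 kg; Σ batch·LOI gives LOI loss = 9.130 kg; yield: glass divided by total = 91.63%.

Batch per 100.0 kg enamel:
  Na2SO4: 3.128 kg
  Mg3Si4O10(OH)2: 21.11 kg
  zircon: 29.61 kg
  silica sand: 24.46 kg
  calcined alumina: 3.476 kg
  BaCO3: 27.35 kg
Total batch = 109.1 kg; LOI loss = 9.130 kg; yield = 91.63%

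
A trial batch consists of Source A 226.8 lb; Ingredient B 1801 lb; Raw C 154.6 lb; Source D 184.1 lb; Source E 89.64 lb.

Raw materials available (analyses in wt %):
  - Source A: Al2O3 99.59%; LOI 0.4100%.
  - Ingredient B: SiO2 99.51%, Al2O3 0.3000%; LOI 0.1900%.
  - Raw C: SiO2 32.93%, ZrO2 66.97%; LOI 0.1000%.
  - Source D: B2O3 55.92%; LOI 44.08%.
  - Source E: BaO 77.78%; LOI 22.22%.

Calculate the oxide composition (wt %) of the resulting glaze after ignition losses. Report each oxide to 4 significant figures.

Glass mass = 2351 lb (batch 2456 − LOI 105.6).
Composition: SiO2 78.41%, ZrO2 4.405%, Al2O3 9.839%, BaO 2.966%, B2O3 4.380%

Full float precision is held in every operation. Working values appear rounded to four significant digits alongside each step. Each reported figure receives exactly one rounding; the derived quantities, including the totals, LOI, the five compositions, the yield, glass mass, are recomputed from the weighed amounts for 2351 lb of glass at exact precision as set out in problem or answer.
Mass of each oxide from the mix:
  SiO2: 1801·0.9951 + 154.6·0.3293 = 1843 lb
  ZrO2: 154.6·0.6697 = 103.5 lb
  Al2O3: 226.8·0.9959 + 1801·0.003000 = 231.3 lb
  BaO: 89.64·0.7778 = 69.72 lb
  B2O3: 184.1·0.5592 = 102.9 lb
LOI: 226.8·0.004100 + 1801·0.001900 + 154.6·0.001000 + 184.1·0.4408 + 89.64·0.2222 = 105.6 lb
Resulting glass, batch − LOI: 2456 − 105.6 = 2351 lb (= Σ oxide masses)
percent share: oxide ÷ glass, ×100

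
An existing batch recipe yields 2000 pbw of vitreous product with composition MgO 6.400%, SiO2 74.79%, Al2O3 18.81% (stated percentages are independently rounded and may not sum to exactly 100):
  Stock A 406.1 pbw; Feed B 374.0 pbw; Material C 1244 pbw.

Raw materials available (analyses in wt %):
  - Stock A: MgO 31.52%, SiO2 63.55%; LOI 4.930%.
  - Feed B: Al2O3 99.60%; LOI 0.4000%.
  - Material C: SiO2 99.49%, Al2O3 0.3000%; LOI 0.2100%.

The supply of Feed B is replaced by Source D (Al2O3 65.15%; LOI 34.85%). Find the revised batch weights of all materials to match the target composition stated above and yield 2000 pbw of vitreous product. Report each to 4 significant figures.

All arithmetic runs at full precision all the way through — intermediates appear (rounded to four significant figures) on the page. A single rounding completes every reported figure — the derived quantities are carried from the weighed amounts at 2000 pbw of glass in full float precision (three oxide percentages, LOI, glass mass, totals, yield) precisely as stated by question or answer.
Per-oxide target masses for 2000 pbw vitreous product:
  MgO: 6.400% × 2000 = 128.0 pbw
  SiO2: 74.79% × 2000 = 1496 pbw
  Al2O3: 18.81% × 2000 = 376.2 pbw
Verifying the oxide balance with the batch weights as given, on the stated basis (each sum matches its target mass modulo rounding of the values):
  MgO: 406.1·0.3152 = 128.0 pbw (target 128.0 pbw)
  SiO2: 406.1·0.6355 + 1244·0.9949 = 1496 pbw (target 1496 pbw)
  Al2O3: 571.7·0.6515 + 1244·0.003000 = 376.2 pbw (target 376.2 pbw)
Glass-mass sanity pass: net batch after ignition = 2000 pbw (summing oxide targets gives 2000 pbw; the stated basis being 2000 pbw — gaps are rounding artifacts).
Adding the batch up: Σ batch = 2222 pbw; ignition loss, Σ(batch × LOI) = 221.9 pbw; yield = glass ÷ total batch = 90.01%.

Revised batch per 2000 pbw vitreous product:
  Stock A: 406.1 pbw
  Source D: 571.7 pbw
  Material C: 1244 pbw
Total batch = 2222 pbw; LOI loss = 221.9 pbw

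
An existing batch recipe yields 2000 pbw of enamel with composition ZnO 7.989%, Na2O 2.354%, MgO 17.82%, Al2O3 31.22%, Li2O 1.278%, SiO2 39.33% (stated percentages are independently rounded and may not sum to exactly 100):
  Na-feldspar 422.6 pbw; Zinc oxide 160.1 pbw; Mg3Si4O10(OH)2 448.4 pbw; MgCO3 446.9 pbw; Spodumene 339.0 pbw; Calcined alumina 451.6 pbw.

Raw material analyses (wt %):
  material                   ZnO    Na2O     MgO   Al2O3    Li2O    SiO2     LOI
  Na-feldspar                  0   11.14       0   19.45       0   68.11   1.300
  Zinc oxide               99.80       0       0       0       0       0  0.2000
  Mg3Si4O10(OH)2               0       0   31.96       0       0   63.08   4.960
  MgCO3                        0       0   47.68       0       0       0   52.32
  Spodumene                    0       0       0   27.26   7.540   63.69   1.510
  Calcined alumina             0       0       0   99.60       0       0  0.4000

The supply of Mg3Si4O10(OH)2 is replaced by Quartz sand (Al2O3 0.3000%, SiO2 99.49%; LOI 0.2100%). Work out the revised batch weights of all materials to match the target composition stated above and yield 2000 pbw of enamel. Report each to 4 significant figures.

In-progress results are displayed rounded to four significant digits alongside each step. All arithmetic carries full float precision at all times; a single rounding yields each reported result — all derived quantities are re-derived using the weight values at 2000 pbw of glass in exact precision (glass mass, the yield, six oxide percentages, LOI, totals) as given in question or answer.
Oxide-by-oxide targets in 2000 pbw enamel:
  ZnO: 7.989% × 2000 = 159.8 pbw
  Na2O: 2.354% × 2000 = 47.08 pbw
  MgO: 17.82% × 2000 = 356.4 pbw
  Al2O3: 31.22% × 2000 = 624.4 pbw
  Li2O: 1.278% × 2000 = 25.56 pbw
  SiO2: 39.33% × 2000 = 786.6 pbw
Checking each oxide sum per the reported batch figures, at the basis given (summed amounts equal target values net of answer rounding effects):
  ZnO: 160.1·0.9980 = 159.8 pbw (target 159.8 pbw)
  Na2O: 422.6·0.1114 = 47.08 pbw (target 47.08 pbw)
  MgO: 747.5·0.4768 = 356.4 pbw (target 356.4 pbw)
  Al2O3: 422.6·0.1945 + 284.3·0.003000 + 339.0·0.2726 + 450.7·0.9960 = 624.4 pbw (target 624.4 pbw)
  Li2O: 339.0·0.07540 = 25.56 pbw (target 25.56 pbw)
  SiO2: 422.6·0.6811 + 284.3·0.9949 + 339.0·0.6369 = 786.6 pbw (target 786.6 pbw)
Glass-mass sanity pass: the batch minus its LOI: 2000 pbw (the Σ of target masses is 2000 pbw; stated basis 2000 pbw — a pure rounding effect).
Batch total: Σ batch = 2404 pbw; LOI loss = Σ batch·LOI = 404.4 pbw; yield = glass ÷ total batch = 83.18%.

Revised batch per 2000 pbw enamel:
  Na-feldspar: 422.6 pbw
  Zinc oxide: 160.1 pbw
  Quartz sand: 284.3 pbw
  MgCO3: 747.5 pbw
  Spodumene: 339.0 pbw
  Calcined alumina: 450.7 pbw
Total batch = 2404 pbw; LOI loss = 404.4 pbw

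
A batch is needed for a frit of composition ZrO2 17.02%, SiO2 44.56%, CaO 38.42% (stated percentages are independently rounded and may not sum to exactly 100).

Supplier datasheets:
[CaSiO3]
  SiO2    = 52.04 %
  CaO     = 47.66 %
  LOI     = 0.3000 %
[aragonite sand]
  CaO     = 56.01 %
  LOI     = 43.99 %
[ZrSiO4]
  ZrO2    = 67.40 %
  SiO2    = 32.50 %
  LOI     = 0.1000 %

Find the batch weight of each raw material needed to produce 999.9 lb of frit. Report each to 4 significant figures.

Batch per 999.9 lb frit:
  CaSiO3: 698.5 lb
  aragonite sand: 91.52 lb
  ZrSiO4: 252.5 lb
Total batch = 1043 lb; LOI loss = 42.61 lb; yield = 95.91%

Rounding to four significant digits applies to each working value as displayed; the working math maintains full precision from start to finish — each reported value is rounded a single time. Derived quantities (three oxide percentages, the yield, net glass mass, ignition loss, the totals) are carried using the weight values on 999.9 lb of glass at full precision, exactly as shown in problem or answer.
Target oxide masses per 999.9 lb frit:
  ZrO2: 17.02% × 999.9 = 170.2 lb
  SiO2: 44.56% × 999.9 = 445.6 lb
  CaO: 38.42% × 999.9 = 384.2 lb
Checking each oxide sum with the batch weights as given, for the quoted basis mass (summed amounts equal target values once rounding is allowed for):
  ZrO2: 252.5·0.6740 = 170.2 lb (target 170.2 lb)
  SiO2: 698.5·0.5204 + 252.5·0.3250 = 445.6 lb (target 445.6 lb)
  CaO: 698.5·0.4766 + 91.52·0.5601 = 384.2 lb (target 384.2 lb)
Glass-mass closure: the batch minus its LOI: 999.9 lb (oxide target masses add up to 999.9 lb; against the stated basis, 999.9 lb — rounding explains the deltas).
Total batch = Σ batch = 1043 lb; LOI loss = Σ batch·LOI = 42.61 lb; as yield: glass ÷ batch → 95.91%.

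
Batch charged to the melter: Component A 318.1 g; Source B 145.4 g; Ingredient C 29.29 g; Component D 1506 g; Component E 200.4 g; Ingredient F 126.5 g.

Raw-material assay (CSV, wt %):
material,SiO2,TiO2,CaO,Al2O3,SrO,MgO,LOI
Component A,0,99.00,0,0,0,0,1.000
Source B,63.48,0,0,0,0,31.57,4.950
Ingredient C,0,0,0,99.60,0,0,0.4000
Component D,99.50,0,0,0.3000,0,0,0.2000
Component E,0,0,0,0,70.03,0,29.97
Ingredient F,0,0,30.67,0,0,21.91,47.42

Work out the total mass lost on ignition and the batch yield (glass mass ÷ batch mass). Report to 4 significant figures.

All arithmetic maintains full precision at all times; mid-chain values are shown, with 4-significant-digit rounding, in the working; every reported result undergoes a single rounding — the derived quantities are recomputed at exact precision (the yield, totals, LOI, six oxide percentages, glass mass) from the weighed amounts for 2192 g of glass, exactly as printed in the problem or the answer.
Ignition loss by material:
  Component A: 318.1 × 0.01000 = 3.181 g
  Source B: 145.4 × 0.04950 = 7.197 g
  Ingredient C: 29.29 × 0.004000 = 0.1172 g
  Component D: 1506 × 0.002000 = 3.012 g
  Component E: 200.4 × 0.2997 = 60.06 g
  Ingredient F: 126.5 × 0.4742 = 59.99 g
Total LOI = 133.6 g
Glass = batch − LOI = 2326 − 133.6 = 2192 g

LOI loss = 133.6 g; glass = 2192 g; yield = 94.26%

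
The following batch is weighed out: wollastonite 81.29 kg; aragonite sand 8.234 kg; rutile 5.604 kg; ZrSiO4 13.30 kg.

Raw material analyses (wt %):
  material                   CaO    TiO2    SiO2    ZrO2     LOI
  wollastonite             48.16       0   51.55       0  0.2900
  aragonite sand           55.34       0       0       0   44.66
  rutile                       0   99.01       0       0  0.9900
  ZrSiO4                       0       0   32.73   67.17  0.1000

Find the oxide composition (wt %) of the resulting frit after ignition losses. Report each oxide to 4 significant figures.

Values along the way are printed rounded off to 4 significant digits in the printout; all internal work keeps full precision at each step. Each reported number takes just one rounding — derived quantities, which include the yield, glass mass, the four compositions, totals, ignition loss, are re-derived at exact precision, exactly as printed in either problem or answer, starting from the weights for 104.4 kg of glass.
Oxide masses out of the charge:
  CaO: 81.29·0.4816 + 8.234·0.5534 = 43.71 kg
  TiO2: 5.604·0.9901 = 5.549 kg
  SiO2: 81.29·0.5155 + 13.30·0.3273 = 46.26 kg
  ZrO2: 13.30·0.6717 = 8.934 kg
LOI: 81.29·0.002900 + 8.234·0.4466 + 5.604·0.009900 + 13.30·0.001000 = 3.982 kg
The glass mass, total less LOI, = 108.4 − 3.982 = 104.4 kg (matching Σ of the oxides)
percent by weight: oxide/glass ×100

Glass mass = 104.4 kg (batch 108.4 − LOI 3.982).
Composition: CaO 41.85%, TiO2 5.312%, SiO2 44.29%, ZrO2 8.553%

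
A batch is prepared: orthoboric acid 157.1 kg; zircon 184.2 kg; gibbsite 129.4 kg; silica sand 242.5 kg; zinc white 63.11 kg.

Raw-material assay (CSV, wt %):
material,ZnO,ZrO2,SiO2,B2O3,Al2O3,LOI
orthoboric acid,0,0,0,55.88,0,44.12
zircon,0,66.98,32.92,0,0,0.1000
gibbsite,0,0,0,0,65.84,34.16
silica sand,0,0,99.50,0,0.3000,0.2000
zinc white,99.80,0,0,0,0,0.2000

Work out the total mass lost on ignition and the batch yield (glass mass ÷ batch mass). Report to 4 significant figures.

LOI loss = 114.3 kg; glass = 662.0 kg; yield = 85.28%

Each numeric step maintains full float precision through the solve. The intermediate values are printed (rounded to 4 significant figures) at each printed step. Every reported value is rounded a single time. Derived quantities (totals, five oxide percentages, glass mass, ignition loss, the yield) are computed using the weight values per 662.0 kg of glass in full precision, exactly as printed in the question or the answer.
Ignition loss by material:
  orthoboric acid: 157.1 × 0.4412 = 69.31 kg
  zircon: 184.2 × 0.001000 = 0.1842 kg
  gibbsite: 129.4 × 0.3416 = 44.20 kg
  silica sand: 242.5 × 0.002000 = 0.4850 kg
  zinc white: 63.11 × 0.002000 = 0.1262 kg
Total LOI = 114.3 kg
Glass = batch − LOI = 776.3 − 114.3 = 662.0 kg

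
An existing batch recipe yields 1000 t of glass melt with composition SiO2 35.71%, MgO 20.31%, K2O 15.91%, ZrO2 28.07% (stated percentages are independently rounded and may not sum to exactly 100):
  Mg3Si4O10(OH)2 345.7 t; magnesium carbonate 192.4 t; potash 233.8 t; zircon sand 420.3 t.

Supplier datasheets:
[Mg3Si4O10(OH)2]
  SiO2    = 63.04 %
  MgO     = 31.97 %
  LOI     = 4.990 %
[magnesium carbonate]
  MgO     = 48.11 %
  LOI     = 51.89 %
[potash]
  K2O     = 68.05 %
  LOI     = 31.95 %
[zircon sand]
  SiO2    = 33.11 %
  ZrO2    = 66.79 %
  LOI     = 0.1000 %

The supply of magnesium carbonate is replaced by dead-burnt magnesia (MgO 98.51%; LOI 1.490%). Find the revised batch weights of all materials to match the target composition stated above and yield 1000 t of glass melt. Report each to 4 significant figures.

Revised batch per 1000 t glass melt:
  Mg3Si4O10(OH)2: 345.7 t
  dead-burnt magnesia: 93.97 t
  potash: 233.8 t
  zircon sand: 420.3 t
Total batch = 1094 t; LOI loss = 93.77 t

All internal work carries exact precision through the solve; intermediates are displayed, rounded to four significant digits, as written. A single rounding completes each reported value — derived quantities, which include LOI, yield, totals, glass mass, the four compositions, are recomputed in full precision, as they appear in question or answer, from the weighed amounts per 1000 t of glass.
Oxide mass targets, per 1000 t glass melt:
  SiO2: 35.71% × 1000 = 357.1 t
  MgO: 20.31% × 1000 = 203.1 t
  K2O: 15.91% × 1000 = 159.1 t
  ZrO2: 28.07% × 1000 = 280.7 t
Verifying the oxide balance applying the batch weights above, versus the basis set out (oxide sums agree with the targets exact up to rounding of places):
  SiO2: 345.7·0.6304 + 420.3·0.3311 = 357.1 t (target 357.1 t)
  MgO: 345.7·0.3197 + 93.97·0.9851 = 203.1 t (target 203.1 t)
  K2O: 233.8·0.6805 = 159.1 t (target 159.1 t)
  ZrO2: 420.3·0.6679 = 280.7 t (target 280.7 t)
Glass-mass closure: batch total minus LOI = 1000 t (oxide target masses add up to 1000 t; with the basis standing at 1000 t — any gap is answer rounding).
Summing the batch: Σ batch = 1094 t; loss to ignition Σ batch·LOI = 93.77 t; yield, glass over the total, = 91.43%.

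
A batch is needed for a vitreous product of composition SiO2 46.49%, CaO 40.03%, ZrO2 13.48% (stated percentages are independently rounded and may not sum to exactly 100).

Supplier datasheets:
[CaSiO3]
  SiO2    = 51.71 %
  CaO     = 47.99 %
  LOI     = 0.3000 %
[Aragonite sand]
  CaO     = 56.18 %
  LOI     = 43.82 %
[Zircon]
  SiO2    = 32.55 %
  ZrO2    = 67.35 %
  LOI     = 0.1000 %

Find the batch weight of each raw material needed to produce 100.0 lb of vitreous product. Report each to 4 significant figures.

Batch per 100.0 lb vitreous product:
  CaSiO3: 77.31 lb
  Aragonite sand: 5.217 lb
  Zircon: 20.01 lb
Total batch = 102.5 lb; LOI loss = 2.538 lb; yield = 97.52%

Values along the way are shown (rounded to four significant figures) on the page. Every computation holds full precision from start to finish. Each reported result is rounded a single time; the derived quantities, which include the yield, totals, LOI, glass mass, three oxide percentages, are re-derived at full precision, exactly as shown in the question or the answer, using the weight values for 100.0 lb of glass.
Oxide-by-oxide targets in 100.0 lb vitreous product:
  SiO2: 46.49% × 100.0 = 46.49 lb
  CaO: 40.03% × 100.0 = 40.03 lb
  ZrO2: 13.48% × 100.0 = 13.48 lb
Verifying the oxide balance per the reported batch figures, under the basis named above (each sum matches its target mass inside rounding margins):
  SiO2: 77.31·0.5171 + 20.01·0.3255 = 46.49 lb (target 46.49 lb)
  CaO: 77.31·0.4799 + 5.217·0.5618 = 40.03 lb (target 40.03 lb)
  ZrO2: 20.01·0.6735 = 13.48 lb (target 13.48 lb)
The glass-mass cross-check: net batch after ignition = 100.0 lb (targets for the oxides total 100.0 lb; stated basis 100.0 lb — rounding explains the deltas).
Summing the batch: Σ batch = 102.5 lb; LOI removed, Σ of batch·LOI: 2.538 lb; glass ÷ batch gives a yield of 97.52%.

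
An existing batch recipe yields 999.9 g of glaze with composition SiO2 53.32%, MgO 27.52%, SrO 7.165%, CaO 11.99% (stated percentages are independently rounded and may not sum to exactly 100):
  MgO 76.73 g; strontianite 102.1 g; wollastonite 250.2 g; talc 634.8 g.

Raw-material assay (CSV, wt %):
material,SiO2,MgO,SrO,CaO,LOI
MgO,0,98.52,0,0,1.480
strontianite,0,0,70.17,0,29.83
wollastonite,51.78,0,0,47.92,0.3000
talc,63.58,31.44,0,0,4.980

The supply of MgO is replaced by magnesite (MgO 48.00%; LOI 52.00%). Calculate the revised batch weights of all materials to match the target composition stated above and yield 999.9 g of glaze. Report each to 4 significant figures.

Revised batch per 999.9 g glaze:
  magnesite: 157.5 g
  strontianite: 102.1 g
  wollastonite: 250.2 g
  talc: 634.8 g
Total batch = 1145 g; LOI loss = 144.7 g

Intermediates are shown (rounded to four significant figures) within the worked lines — all arithmetic holds full float precision through the solve; exactly one rounding goes into every reported value — all derived quantities are carried using the weight values at 999.9 g of glass at full precision (the four compositions, the totals, yield, net glass mass, ignition loss) as set out in question or answer.
Target oxide masses per 999.9 g glaze:
  SiO2: 53.32% × 999.9 = 533.1 g
  MgO: 27.52% × 999.9 = 275.2 g
  SrO: 7.165% × 999.9 = 71.64 g
  CaO: 11.99% × 999.9 = 119.9 g
Per-oxide balance check applying the batch weights above, under the basis named above (every target is met by its sum given rounding of the digits):
  SiO2: 250.2·0.5178 + 634.8·0.6358 = 533.2 g (target 533.1 g)
  MgO: 157.5·0.4800 + 634.8·0.3144 = 275.2 g (target 275.2 g)
  SrO: 102.1·0.7017 = 71.64 g (target 71.64 g)
  CaO: 250.2·0.4792 = 119.9 g (target 119.9 g)
The glass-mass cross-check: batch Σ − ignition loss = 999.9 g (the Σ of target masses is 999.9 g; stated basis 999.9 g — rounding explains the deltas).
Batch grand total — Σ batch = 1145 g; Σ batch·LOI gives LOI loss = 144.7 g; the yield ratio, glass ÷ batch: 87.36%.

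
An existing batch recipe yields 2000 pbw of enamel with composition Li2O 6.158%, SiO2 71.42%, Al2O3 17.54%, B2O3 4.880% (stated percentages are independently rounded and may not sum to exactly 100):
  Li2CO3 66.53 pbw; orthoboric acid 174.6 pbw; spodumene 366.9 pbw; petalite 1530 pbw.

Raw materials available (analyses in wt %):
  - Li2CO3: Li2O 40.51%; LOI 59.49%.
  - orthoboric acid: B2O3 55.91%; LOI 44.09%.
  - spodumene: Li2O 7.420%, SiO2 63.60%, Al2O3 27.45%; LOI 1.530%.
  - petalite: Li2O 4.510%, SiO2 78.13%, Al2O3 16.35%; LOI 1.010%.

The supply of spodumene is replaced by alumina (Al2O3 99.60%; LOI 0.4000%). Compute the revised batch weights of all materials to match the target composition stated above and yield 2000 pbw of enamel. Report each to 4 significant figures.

Each numeric step keeps full float precision at every stage. Rounding to 4 significant digits applies to each intermediate as shown; a single rounding finalizes each reported number — derived quantities (net glass mass, the yield, totals, four oxide percentages, LOI) are computed in full precision from the weighed amounts on 2000 pbw of glass precisely as stated by problem or answer.
The oxide mass targets at 2000 pbw enamel:
  Li2O: 6.158% × 2000 = 123.2 pbw
  SiO2: 71.42% × 2000 = 1428 pbw
  Al2O3: 17.54% × 2000 = 350.8 pbw
  B2O3: 4.880% × 2000 = 97.60 pbw
Balance tally, oxide-wise, per the reported batch figures, per the basis as stated (each sum matches its target mass up to rounding of the answer):
  Li2O: 100.5·0.4051 + 1828·0.04510 = 123.2 pbw (target 123.2 pbw)
  SiO2: 1828·0.7813 = 1428 pbw (target 1428 pbw)
  Al2O3: 52.09·0.9960 + 1828·0.1635 = 350.8 pbw (target 350.8 pbw)
  B2O3: 174.6·0.5591 = 97.62 pbw (target 97.60 pbw)
Glass-mass closure: batch total minus LOI = 2000 pbw (per-oxide target masses sum to 2000 pbw; stated basis 2000 pbw — differing by rounding only).
Adding the batch up: Σ batch = 2155 pbw; Σ batch·LOI gives LOI loss = 155.4 pbw; glass ÷ batch gives a yield of 92.79%.

Revised batch per 2000 pbw enamel:
  Li2CO3: 100.5 pbw
  orthoboric acid: 174.6 pbw
  alumina: 52.09 pbw
  petalite: 1828 pbw
Total batch = 2155 pbw; LOI loss = 155.4 pbw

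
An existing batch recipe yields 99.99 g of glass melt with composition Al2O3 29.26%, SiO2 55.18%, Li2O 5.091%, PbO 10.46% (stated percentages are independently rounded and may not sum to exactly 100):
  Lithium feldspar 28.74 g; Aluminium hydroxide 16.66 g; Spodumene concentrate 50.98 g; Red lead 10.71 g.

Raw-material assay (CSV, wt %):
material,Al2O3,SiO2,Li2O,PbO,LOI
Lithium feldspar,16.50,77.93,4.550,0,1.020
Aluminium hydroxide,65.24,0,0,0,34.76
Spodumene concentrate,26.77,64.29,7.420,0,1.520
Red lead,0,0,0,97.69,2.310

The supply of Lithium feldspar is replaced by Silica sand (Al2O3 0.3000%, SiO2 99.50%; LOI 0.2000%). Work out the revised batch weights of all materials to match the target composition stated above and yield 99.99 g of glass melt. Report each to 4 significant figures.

Intermediates are shown with 4-significant-figure rounding between the steps — all internal work runs at full float precision throughout. A single rounding finalizes each reported result — all derived quantities are carried at full precision (net glass mass, the yield, ignition loss, the totals, four oxide percentages) from the batch weights for 99.99 g of glass, exactly as shown in the problem or answer text.
The oxide mass targets at 99.99 g glass melt:
  Al2O3: 29.26% × 99.99 = 29.26 g
  SiO2: 55.18% × 99.99 = 55.17 g
  Li2O: 5.091% × 99.99 = 5.090 g
  PbO: 10.46% × 99.99 = 10.46 g
A balance pass over the oxides, on the weights just shown, for the quoted basis mass (sums match the target masses inside rounding margins):
  Al2O3: 11.12·0.003000 + 16.64·0.6524 + 68.60·0.2677 = 29.25 g (target 29.26 g)
  SiO2: 11.12·0.9950 + 68.60·0.6429 = 55.17 g (target 55.17 g)
  Li2O: 68.60·0.07420 = 5.090 g (target 5.090 g)
  PbO: 10.71·0.9769 = 10.46 g (target 10.46 g)
Mass balance on the glass: batch Σ − ignition loss = 99.97 g (oxide target masses add up to 99.98 g; versus the stated basis of 99.99 g — any gap is answer rounding).
Adding the batch up: Σ batch = 107.1 g; ignition loss, Σ(batch × LOI) = 7.096 g; yield: glass divided by total = 93.37%.

Revised batch per 99.99 g glass melt:
  Silica sand: 11.12 g
  Aluminium hydroxide: 16.64 g
  Spodumene concentrate: 68.60 g
  Red lead: 10.71 g
Total batch = 107.1 g; LOI loss = 7.096 g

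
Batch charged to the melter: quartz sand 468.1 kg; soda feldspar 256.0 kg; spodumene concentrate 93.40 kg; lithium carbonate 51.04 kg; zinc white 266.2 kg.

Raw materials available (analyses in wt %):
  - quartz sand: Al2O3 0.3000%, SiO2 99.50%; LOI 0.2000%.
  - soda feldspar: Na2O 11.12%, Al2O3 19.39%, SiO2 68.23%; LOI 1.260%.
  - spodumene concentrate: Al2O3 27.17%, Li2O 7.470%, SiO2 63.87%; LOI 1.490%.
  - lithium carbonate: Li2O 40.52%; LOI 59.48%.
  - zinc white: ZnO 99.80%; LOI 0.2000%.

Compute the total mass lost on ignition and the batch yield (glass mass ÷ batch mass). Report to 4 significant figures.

Every computation keeps full float precision at all times; intermediates are shown rounded to 4 significant figures in the working — a single rounding completes each reported result; the derived quantities (glass mass, the five compositions, ignition loss, yield, the totals) are recomputed in exact precision from the batch weights per 1098 kg of glass, as quoted within the problem or answer text.
Ignition loss by material:
  quartz sand: 468.1 × 0.002000 = 0.9362 kg
  soda feldspar: 256.0 × 0.01260 = 3.226 kg
  spodumene concentrate: 93.40 × 0.01490 = 1.392 kg
  lithium carbonate: 51.04 × 0.5948 = 30.36 kg
  zinc white: 266.2 × 0.002000 = 0.5324 kg
Total LOI = 36.44 kg
Glass = batch − LOI = 1135 − 36.44 = 1098 kg

LOI loss = 36.44 kg; glass = 1098 kg; yield = 96.79%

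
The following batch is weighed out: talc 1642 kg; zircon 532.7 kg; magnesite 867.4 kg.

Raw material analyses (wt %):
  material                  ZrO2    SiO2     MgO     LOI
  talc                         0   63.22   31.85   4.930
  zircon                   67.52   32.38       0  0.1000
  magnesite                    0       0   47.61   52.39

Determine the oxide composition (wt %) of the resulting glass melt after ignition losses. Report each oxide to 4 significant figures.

Exact precision is carried in every operation. In-progress results appear, with 4-significant-digit rounding, across the worked steps — each reported figure takes a single rounding — derived quantities (glass mass, three oxide percentages, the yield, ignition loss, totals) are rebuilt in full precision from the batch weights on 2506 kg of glass as given in the problem or answer text.
Mass of each oxide from the mix:
  ZrO2: 532.7·0.6752 = 359.7 kg
  SiO2: 1642·0.6322 + 532.7·0.3238 = 1211 kg
  MgO: 1642·0.3185 + 867.4·0.4761 = 935.9 kg
LOI: 1642·0.04930 + 532.7·0.001000 + 867.4·0.5239 = 535.9 kg
Net of LOI, the glass mass = 3042 − 535.9 = 2506 kg (matching Σ of the oxides)
percent by weight: oxide/glass ×100

Glass mass = 2506 kg (batch 3042 − LOI 535.9).
Composition: ZrO2 14.35%, SiO2 48.30%, MgO 37.35%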